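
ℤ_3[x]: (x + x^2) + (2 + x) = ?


Add coefficients mod 3:
x^0: 0 + 2 = 2 (mod 3)
x^1: 1 + 1 = 2 (mod 3)
x^2: 1 + 0 = 1 (mod 3)
Result: 2 + 2x + x^2

f + g = 2 + 2x + x^2


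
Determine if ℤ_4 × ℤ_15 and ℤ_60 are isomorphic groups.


Comparing ℤ_4 × ℤ_15 and ℤ_60:
gcd(4,15) = 1, so ℤ_4 × ℤ_15 ≅ ℤ_60 (CRT)

Yes, ℤ_4 × ℤ_15 ≅ ℤ_60


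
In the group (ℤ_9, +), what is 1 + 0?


Operation: addition mod 9
1 + 0 = (a + b) mod 9 with a = 1, b = 0

1 + 0 = 1


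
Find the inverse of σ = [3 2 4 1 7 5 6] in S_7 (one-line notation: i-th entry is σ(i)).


To find σ⁻¹, swap domain and range:
σ(1) = 3 → σ⁻¹(3) = 1
σ(2) = 2 → σ⁻¹(2) = 2
σ(3) = 4 → σ⁻¹(4) = 3
σ(4) = 1 → σ⁻¹(1) = 4
σ(5) = 7 → σ⁻¹(7) = 5
σ(6) = 5 → σ⁻¹(5) = 6
σ(7) = 6 → σ⁻¹(6) = 7

σ⁻¹ = [4 2 1 3 6 7 5]


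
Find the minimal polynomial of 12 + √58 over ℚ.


Let α = 12 + √58. Then α - 12 = √58, so (α - 12)² = 58, giving α² - 24α + 86 = 0. Degree 2 and α ∉ ℚ, so this is the minimal polynomial.

Minimal polynomial: x² - 24x + 86


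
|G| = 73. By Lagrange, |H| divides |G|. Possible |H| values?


Lagrange's theorem: |H| divides |G|
|G| = 73
Divisors of 73: 1, 73

Possible subgroup orders: {1, 73}


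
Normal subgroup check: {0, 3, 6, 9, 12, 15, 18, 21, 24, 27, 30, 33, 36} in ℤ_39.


H = {0, 3, 6, 9, 12, 15, 18, 21, 24, 27, 30, 33, 36} in ℤ_39
ℤ_39 is abelian; every subgroup of an abelian group is normal

Yes, normal subgroup


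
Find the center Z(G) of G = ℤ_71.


Z(G) = {g ∈ G | gx = xg for all x ∈ G}
ℤ_71 is abelian, so Z(G) = G

Z(ℤ_71) = ℤ_71


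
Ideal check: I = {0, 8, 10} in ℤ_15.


Check ideal conditions for I = {0, 8, 10} in ℤ_15:
(1) I is an additive subgroup? No
(2) For r ∈ ℤ_15 and a ∈ I: r·a ∈ I? No  [counterexample: r=2, a=8, r·a mod 15 = 1 ∉ I]

No, I is not an ideal of ℤ_15


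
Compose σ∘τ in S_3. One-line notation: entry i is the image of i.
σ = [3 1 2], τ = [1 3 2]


σ∘τ: apply τ first, then σ
1 →τ 1 →σ 3
2 →τ 3 →σ 2
3 →τ 2 →σ 1

σ∘τ = [3 2 1]


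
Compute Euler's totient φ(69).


Factor n: 69 = 3 × 23
φ(n) = n · ∏(1 - 1/p) over distinct primes p | n
φ(69) = 69 · (1 - 1/3) · (1 - 1/23) = 44

φ(69) = 44


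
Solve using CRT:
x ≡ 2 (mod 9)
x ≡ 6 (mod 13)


m₁ = 9, m₂ = 13, gcd = 1, so CRT applies. M = m₁·m₂ = 117
Let M₁ = M/m₁ = 13, M₂ = M/m₂ = 9
Find y₁ ≡ M₁⁻¹ (mod m₁): 13⁻¹ ≡ 7 (mod 9)
Find y₂ ≡ M₂⁻¹ (mod m₂): 9⁻¹ ≡ 3 (mod 13)
x = a₁·M₁·y₁ + a₂·M₂·y₂ = 2·13·7 + 6·9·3 = 344
Reduce mod 117: x ≡ 110
Check: 110 mod 9 = 2 ✓, 110 mod 13 = 6 ✓

x ≡ 110 (mod 117)


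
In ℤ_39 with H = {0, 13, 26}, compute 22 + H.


22 + H = {22 + h (mod 39) : h ∈ H}
22+0=22, 22+13=35, 22+26=9
22 + H = {9, 22, 35} = 9 + H

22 + H = {9, 22, 35}


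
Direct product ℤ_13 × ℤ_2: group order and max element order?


|ℤ_13 × ℤ_2| = 13 × 2 = 26
Max element order = lcm(13,2) = 26
Cyclic? Yes (gcd=1)

|ℤ_13×ℤ_2| = 26, max element order = 26


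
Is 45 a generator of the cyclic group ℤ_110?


g generates ℤ_n iff gcd(g, n) = 1
gcd(45, 110) = 5
Since gcd = 5 ≠ 1, ⟨45⟩ has order 22 < 110, so 45 is not a generator.

No, 45 does not generate ℤ_110


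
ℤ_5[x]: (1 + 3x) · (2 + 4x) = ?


Expand and collect like terms; reduce coefficients mod 5:
x^0: 1·2 = 2 ≡ 2 (mod 5)
x^1: 1·4 + 3·2 = 10 ≡ 0 (mod 5)
x^2: 3·4 = 12 ≡ 2 (mod 5)
Result: 2 + 2x^2

f · g = 2 + 2x^2


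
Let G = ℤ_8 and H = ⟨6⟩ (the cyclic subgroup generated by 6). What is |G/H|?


|⟨6⟩| = n / gcd(6, 8) = 8 / 2 = 4
H is normal (ℤ_8 is abelian).
|G/H| = |G| / |H| = 8 / 4 = 2

|G/H| = 2


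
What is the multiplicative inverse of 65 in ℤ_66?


Use the extended Euclidean algorithm to write 1 = 65·s + 66·t; then s mod 66 is the inverse.
Euclidean algorithm:
  65 = 0·66 + 65
  66 = 1·65 + 1
  65 = 65·1 + 0
gcd(65,66) = 1
Back-substitution gives: 65·(-1) + 66·(1) = 1
So 65⁻¹ ≡ -1 ≡ 65 (mod 66)
Check: 65 × 65 = 4225 ≡ 1 (mod 66) ✓

65⁻¹ ≡ 65 (mod 66)


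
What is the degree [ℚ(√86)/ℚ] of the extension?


√86 has minimal polynomial x² - 86 (irreducible over ℚ since 86 is squarefree)

[ℚ(√86)/ℚ] = 2


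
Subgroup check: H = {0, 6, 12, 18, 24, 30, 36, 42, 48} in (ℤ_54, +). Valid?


Subgroup test for H = {0, 6, 12, 18, 24, 30, 36, 42, 48} in (ℤ_54, +):
(1) 0 ∈ H? Yes
(2) Closure: for all a,b ∈ H, (a+b) mod 54 ∈ H? Yes
(3) Inverses: for all a ∈ H, -a mod 54 ∈ H? Yes

Yes, H is a subgroup of ℤ_54


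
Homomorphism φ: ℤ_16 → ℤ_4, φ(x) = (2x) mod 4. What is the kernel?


Kernel = preimage of identity
ker(φ) = {x ∈ ℤ_16 : 2x ≡ 0 (mod 4)}. Since 4 | 16, φ is well-defined. The kernel is the cyclic subgroup ⟨2⟩ of ℤ_16 (order 8), i.e. {0, 2, 4, 6, 8, 10, 12, 14}

ker(φ) = {0, 2, 4, 6, 8, 10, 12, 14}


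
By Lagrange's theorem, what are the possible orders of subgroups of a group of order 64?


Lagrange's theorem: |H| divides |G|
|G| = 64
Divisors of 64: 1, 2, 4, 8, 16, 32, 64

Possible subgroup orders: {1, 2, 4, 8, 16, 32, 64}


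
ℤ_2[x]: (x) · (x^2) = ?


Expand and collect like terms; reduce coefficients mod 2:
x^0: 0·0 = 0 ≡ 0 (mod 2)
x^1: 0·0 + 1·0 = 0 ≡ 0 (mod 2)
x^2: 0·1 + 1·0 = 0 ≡ 0 (mod 2)
x^3: 1·1 = 1 ≡ 1 (mod 2)
Result: x^3

f · g = x^3


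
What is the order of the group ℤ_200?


ℤ_n has n elements.

|ℤ_200| = 200


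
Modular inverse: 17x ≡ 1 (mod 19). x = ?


Use the extended Euclidean algorithm to write 1 = 17·s + 19·t; then s mod 19 is the inverse.
Euclidean algorithm:
  17 = 0·19 + 17
  19 = 1·17 + 2
  17 = 8·2 + 1
  2 = 2·1 + 0
gcd(17,19) = 1
Back-substitution gives: 17·(9) + 19·(-8) = 1
So 17⁻¹ ≡ 9 ≡ 9 (mod 19)
Check: 17 × 9 = 153 ≡ 1 (mod 19) ✓

17⁻¹ ≡ 9 (mod 19)


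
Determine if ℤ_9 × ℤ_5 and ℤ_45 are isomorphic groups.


Comparing ℤ_9 × ℤ_5 and ℤ_45:
gcd(9,5) = 1, so ℤ_9 × ℤ_5 ≅ ℤ_45 (CRT)

Yes, ℤ_9 × ℤ_5 ≅ ℤ_45


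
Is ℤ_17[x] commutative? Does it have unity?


ℤ_17 is a field (n prime), so ℤ_17[x] is a commutative integral domain with unity
Commutative: Yes
Integral domain: Yes
Has unity: Yes

ℤ_17[x]: Commutative=Yes, Unity=Yes


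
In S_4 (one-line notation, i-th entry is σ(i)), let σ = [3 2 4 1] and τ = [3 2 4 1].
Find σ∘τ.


σ∘τ: apply τ first, then σ
1 →τ 3 →σ 4
2 →τ 2 →σ 2
3 →τ 4 →σ 1
4 →τ 1 →σ 3

σ∘τ = [4 2 1 3]


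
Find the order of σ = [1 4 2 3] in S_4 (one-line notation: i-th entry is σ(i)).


Cycle decomposition: (2 4 3)
Cycle lengths: 3
Order = lcm(3) = 3

ord(σ) = 3


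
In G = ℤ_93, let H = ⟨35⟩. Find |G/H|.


|⟨35⟩| = n / gcd(35, 93) = 93 / 1 = 93
H is normal (ℤ_93 is abelian).
|G/H| = |G| / |H| = 93 / 93 = 1

|G/H| = 1


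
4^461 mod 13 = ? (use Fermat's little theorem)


Fermat's little theorem: if p is prime and gcd(a,p)=1, then a^(p-1) ≡ 1 (mod p)
p = 13 is prime, gcd(4,13) = 1
Reduce exponent: 461 mod 12 = 5
So 4^461 ≡ 4^5 (mod 13)
4^5 mod 13 = 10

4^461 ≡ 10 (mod 13)


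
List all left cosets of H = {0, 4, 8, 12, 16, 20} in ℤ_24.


H = {0, 4, 8, 12, 16, 20}, |H| = 6
Number of cosets = |G|/|H| = 24/6 = 4
0 + H = {0, 4, 8, 12, 16, 20}
1 + H = {1, 5, 9, 13, 17, 21}
2 + H = {2, 6, 10, 14, 18, 22}
3 + H = {3, 7, 11, 15, 19, 23}

Cosets: 0+H={0,4,8,12,16,20}; 1+H={1,5,9,13,17,21}; 2+H={2,6,10,14,18,22}; 3+H={3,7,11,15,19,23}


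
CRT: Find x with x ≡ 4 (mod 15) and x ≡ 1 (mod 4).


m₁ = 15, m₂ = 4, gcd = 1, so CRT applies. M = m₁·m₂ = 60
Let M₁ = M/m₁ = 4, M₂ = M/m₂ = 15
Find y₁ ≡ M₁⁻¹ (mod m₁): 4⁻¹ ≡ 4 (mod 15)
Find y₂ ≡ M₂⁻¹ (mod m₂): 15⁻¹ ≡ 3 (mod 4)
x = a₁·M₁·y₁ + a₂·M₂·y₂ = 4·4·4 + 1·15·3 = 109
Reduce mod 60: x ≡ 49
Check: 49 mod 15 = 4 ✓, 49 mod 4 = 1 ✓

x ≡ 49 (mod 60)


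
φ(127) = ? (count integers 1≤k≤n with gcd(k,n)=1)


Factor n: 127 = 127
φ(n) = n · ∏(1 - 1/p) over distinct primes p | n
φ(127) = 127 · (1 - 1/127) = 126

φ(127) = 126


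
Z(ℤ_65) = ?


Z(G) = {g ∈ G | gx = xg for all x ∈ G}
ℤ_65 is abelian, so Z(G) = G

Z(ℤ_65) = ℤ_65


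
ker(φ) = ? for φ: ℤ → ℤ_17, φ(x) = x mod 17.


Kernel = preimage of identity
ker(φ) = {x ∈ ℤ : x ≡ 0 (mod 17)} = 17ℤ = {0, ±17, ±34, ...}

ker(φ) = 17ℤ


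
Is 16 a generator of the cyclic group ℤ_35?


g generates ℤ_n iff gcd(g, n) = 1
gcd(16, 35) = 1
Since gcd = 1, 16 is a generator.

Yes, 16 generates ℤ_35


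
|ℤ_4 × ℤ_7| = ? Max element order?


|ℤ_4 × ℤ_7| = 4 × 7 = 28
Max element order = lcm(4,7) = 28
Cyclic? Yes (gcd=1)

|ℤ_4×ℤ_7| = 28, max element order = 28


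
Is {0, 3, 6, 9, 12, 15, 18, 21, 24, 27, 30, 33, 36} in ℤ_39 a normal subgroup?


H = {0, 3, 6, 9, 12, 15, 18, 21, 24, 27, 30, 33, 36} in ℤ_39
ℤ_39 is abelian; every subgroup of an abelian group is normal

Yes, normal subgroup


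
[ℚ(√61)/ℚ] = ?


√61 has minimal polynomial x² - 61 (irreducible over ℚ since 61 is squarefree)

[ℚ(√61)/ℚ] = 2


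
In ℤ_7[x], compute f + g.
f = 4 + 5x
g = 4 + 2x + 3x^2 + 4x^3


Add coefficients mod 7:
x^0: 4 + 4 = 1 (mod 7)
x^1: 5 + 2 = 0 (mod 7)
x^2: 0 + 3 = 3 (mod 7)
x^3: 0 + 4 = 4 (mod 7)
Result: 1 + 3x^2 + 4x^3

f + g = 1 + 3x^2 + 4x^3


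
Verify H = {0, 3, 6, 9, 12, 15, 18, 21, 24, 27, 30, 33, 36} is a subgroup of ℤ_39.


Subgroup test for H = {0, 3, 6, 9, 12, 15, 18, 21, 24, 27, 30, 33, 36} in (ℤ_39, +):
(1) 0 ∈ H? Yes
(2) Closure: for all a,b ∈ H, (a+b) mod 39 ∈ H? Yes
(3) Inverses: for all a ∈ H, -a mod 39 ∈ H? Yes

Yes, H is a subgroup of ℤ_39


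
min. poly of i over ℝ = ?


i satisfies x² + 1 = 0, irreducible over ℝ

Minimal polynomial: x² + 1


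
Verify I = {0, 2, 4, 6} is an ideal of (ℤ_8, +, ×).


Check ideal conditions for I = {0, 2, 4, 6} in ℤ_8:
(1) I is an additive subgroup? Yes
(2) For r ∈ ℤ_8 and a ∈ I: r·a ∈ I? Yes

Yes, I is an ideal of ℤ_8


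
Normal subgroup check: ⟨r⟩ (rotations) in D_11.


H = ⟨r⟩ (rotations) in D_11
The rotation subgroup ⟨r⟩ has index 2 in D_11, so it is normal

Yes, normal subgroup


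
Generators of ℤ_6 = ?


g generates ℤ_n iff gcd(g,n) = 1
Checking each g ∈ {1,...,5}:
gcd(1,6) = 1
gcd(2,6) = 2
gcd(3,6) = 3
gcd(4,6) = 2
gcd(5,6) = 1
Generators: {1, 5}
Number of generators = φ(6) = 2

Generators of ℤ_6 = {1, 5}


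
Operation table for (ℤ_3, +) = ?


Elements: {0, 1, 2}
Operation: addition mod 3
Entry (a, b) = (a + b) mod 3

Cayley table:
  | 0 | 1 | 2
0 | 0 | 1 | 2
1 | 1 | 2 | 0
2 | 2 | 0 | 1


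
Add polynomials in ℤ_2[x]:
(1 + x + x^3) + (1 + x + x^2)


Add coefficients mod 2:
x^0: 1 + 1 = 0 (mod 2)
x^1: 1 + 1 = 0 (mod 2)
x^2: 0 + 1 = 1 (mod 2)
x^3: 1 + 0 = 1 (mod 2)
Result: x^2 + x^3

f + g = x^2 + x^3


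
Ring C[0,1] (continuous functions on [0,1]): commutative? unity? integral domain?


pointwise +,× is commutative with unity (constant 1); but bump functions with disjoint support multiply to 0 — zero divisors, so not an integral domain
Commutative: Yes
Integral domain: No
Has unity: Yes

C[0,1] (continuous functions on [0,1]): Commutative=Yes, Unity=Yes


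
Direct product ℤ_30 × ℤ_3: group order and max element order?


|ℤ_30 × ℤ_3| = 30 × 3 = 90
Max element order = lcm(30,3) = 30
Cyclic? No (gcd=3)

|ℤ_30×ℤ_3| = 90, max element order = 30


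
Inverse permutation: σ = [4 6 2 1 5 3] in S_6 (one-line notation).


To find σ⁻¹, swap domain and range:
σ(1) = 4 → σ⁻¹(4) = 1
σ(2) = 6 → σ⁻¹(6) = 2
σ(3) = 2 → σ⁻¹(2) = 3
σ(4) = 1 → σ⁻¹(1) = 4
σ(5) = 5 → σ⁻¹(5) = 5
σ(6) = 3 → σ⁻¹(3) = 6

σ⁻¹ = [4 3 6 1 5 2]


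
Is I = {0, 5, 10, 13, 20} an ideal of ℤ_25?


Check ideal conditions for I = {0, 5, 10, 13, 20} in ℤ_25:
(1) I is an additive subgroup? No
(2) For r ∈ ℤ_25 and a ∈ I: r·a ∈ I? No  [counterexample: r=2, a=13, r·a mod 25 = 1 ∉ I]

No, I is not an ideal of ℤ_25


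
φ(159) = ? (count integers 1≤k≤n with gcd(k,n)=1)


Factor n: 159 = 3 × 53
φ(n) = n · ∏(1 - 1/p) over distinct primes p | n
φ(159) = 159 · (1 - 1/3) · (1 - 1/53) = 104

φ(159) = 104


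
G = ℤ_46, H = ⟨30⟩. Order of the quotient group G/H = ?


|⟨30⟩| = n / gcd(30, 46) = 46 / 2 = 23
H is normal (ℤ_46 is abelian).
|G/H| = |G| / |H| = 46 / 23 = 2

|G/H| = 2


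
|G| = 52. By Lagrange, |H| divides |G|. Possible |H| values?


Lagrange's theorem: |H| divides |G|
|G| = 52
Divisors of 52: 1, 2, 4, 13, 26, 52

Possible subgroup orders: {1, 2, 4, 13, 26, 52}


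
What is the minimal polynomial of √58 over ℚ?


√58 satisfies x² - 58 = 0, irreducible over ℚ since 58 is squarefree

Minimal polynomial: x² - 58


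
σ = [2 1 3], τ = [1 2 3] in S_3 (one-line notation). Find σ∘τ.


σ∘τ: apply τ first, then σ
1 →τ 1 →σ 2
2 →τ 2 →σ 1
3 →τ 3 →σ 3

σ∘τ = [2 1 3]


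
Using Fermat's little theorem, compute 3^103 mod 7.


Fermat's little theorem: if p is prime and gcd(a,p)=1, then a^(p-1) ≡ 1 (mod p)
p = 7 is prime, gcd(3,7) = 1
Reduce exponent: 103 mod 6 = 1
So 3^103 ≡ 3^1 (mod 7)
3^1 mod 7 = 3

3^103 ≡ 3 (mod 7)


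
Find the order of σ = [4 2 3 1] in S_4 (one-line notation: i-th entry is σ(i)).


Cycle decomposition: (1 4)
Cycle lengths: 2
Order = lcm(2) = 2

ord(σ) = 2


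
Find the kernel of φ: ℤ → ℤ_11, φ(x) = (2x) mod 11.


Kernel = preimage of identity
ker(φ) = {x ∈ ℤ : 2x ≡ 0 (mod 11)}. gcd(2,11) = 1, so 2x ≡ 0 (mod 11) ⟺ x ≡ 0 (mod 11/1 = 11). Hence ker(φ) = 11ℤ

ker(φ) = 11ℤ


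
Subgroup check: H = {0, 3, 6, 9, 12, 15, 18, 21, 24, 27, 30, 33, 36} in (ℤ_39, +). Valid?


Subgroup test for H = {0, 3, 6, 9, 12, 15, 18, 21, 24, 27, 30, 33, 36} in (ℤ_39, +):
(1) 0 ∈ H? Yes
(2) Closure: for all a,b ∈ H, (a+b) mod 39 ∈ H? Yes
(3) Inverses: for all a ∈ H, -a mod 39 ∈ H? Yes

Yes, H is a subgroup of ℤ_39


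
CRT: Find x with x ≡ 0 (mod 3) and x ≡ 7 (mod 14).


m₁ = 3, m₂ = 14, gcd = 1, so CRT applies. M = m₁·m₂ = 42
Let M₁ = M/m₁ = 14, M₂ = M/m₂ = 3
Find y₁ ≡ M₁⁻¹ (mod m₁): 14⁻¹ ≡ 2 (mod 3)
Find y₂ ≡ M₂⁻¹ (mod m₂): 3⁻¹ ≡ 5 (mod 14)
x = a₁·M₁·y₁ + a₂·M₂·y₂ = 0·14·2 + 7·3·5 = 105
Reduce mod 42: x ≡ 21
Check: 21 mod 3 = 0 ✓, 21 mod 14 = 7 ✓

x ≡ 21 (mod 42)


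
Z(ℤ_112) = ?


Z(G) = {g ∈ G | gx = xg for all x ∈ G}
ℤ_112 is abelian, so Z(G) = G

Z(ℤ_112) = ℤ_112


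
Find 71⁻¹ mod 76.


Use the extended Euclidean algorithm to write 1 = 71·s + 76·t; then s mod 76 is the inverse.
Euclidean algorithm:
  71 = 0·76 + 71
  76 = 1·71 + 5
  71 = 14·5 + 1
  5 = 5·1 + 0
gcd(71,76) = 1
Back-substitution gives: 71·(15) + 76·(-14) = 1
So 71⁻¹ ≡ 15 ≡ 15 (mod 76)
Check: 71 × 15 = 1065 ≡ 1 (mod 76) ✓

71⁻¹ ≡ 15 (mod 76)


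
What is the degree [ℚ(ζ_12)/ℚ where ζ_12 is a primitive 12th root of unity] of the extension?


[ℚ(ζ_n):ℚ] = deg Φ_n(x) = φ(n). Here φ(12) = 4

[ℚ(ζ_12)/ℚ where ζ_12 is a primitive 12th root of unity] = 4


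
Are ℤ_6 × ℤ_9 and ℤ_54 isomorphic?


Comparing ℤ_6 × ℤ_9 and ℤ_54:
gcd(6,9) = 3 ≠ 1. Max element order in ℤ_6×ℤ_9 is lcm(6,9) = 18 < 54, so it has no element of order 54

No, ℤ_6 × ℤ_9 ≇ ℤ_54


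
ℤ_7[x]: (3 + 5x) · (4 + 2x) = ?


Expand and collect like terms; reduce coefficients mod 7:
x^0: 3·4 = 12 ≡ 5 (mod 7)
x^1: 3·2 + 5·4 = 26 ≡ 5 (mod 7)
x^2: 5·2 = 10 ≡ 3 (mod 7)
Result: 5 + 5x + 3x^2

f · g = 5 + 5x + 3x^2


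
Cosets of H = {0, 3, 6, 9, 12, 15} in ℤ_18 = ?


H = {0, 3, 6, 9, 12, 15}, |H| = 6
Number of cosets = |G|/|H| = 18/6 = 3
0 + H = {0, 3, 6, 9, 12, 15}
1 + H = {1, 4, 7, 10, 13, 16}
2 + H = {2, 5, 8, 11, 14, 17}

Cosets: 0+H={0,3,6,9,12,15}; 1+H={1,4,7,10,13,16}; 2+H={2,5,8,11,14,17}


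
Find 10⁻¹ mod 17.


Use the extended Euclidean algorithm to write 1 = 10·s + 17·t; then s mod 17 is the inverse.
Euclidean algorithm:
  10 = 0·17 + 10
  17 = 1·10 + 7
  10 = 1·7 + 3
  7 = 2·3 + 1
  3 = 3·1 + 0
gcd(10,17) = 1
Back-substitution gives: 10·(-5) + 17·(3) = 1
So 10⁻¹ ≡ -5 ≡ 12 (mod 17)
Check: 10 × 12 = 120 ≡ 1 (mod 17) ✓

10⁻¹ ≡ 12 (mod 17)


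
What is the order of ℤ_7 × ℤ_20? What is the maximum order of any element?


|ℤ_7 × ℤ_20| = 7 × 20 = 140
Max element order = lcm(7,20) = 140
Cyclic? Yes (gcd=1)

|ℤ_7×ℤ_20| = 140, max element order = 140


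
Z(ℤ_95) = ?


Z(G) = {g ∈ G | gx = xg for all x ∈ G}
ℤ_95 is abelian, so Z(G) = G

Z(ℤ_95) = ℤ_95


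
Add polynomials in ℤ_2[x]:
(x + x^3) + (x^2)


Add coefficients mod 2:
x^0: 0 + 0 = 0 (mod 2)
x^1: 1 + 0 = 1 (mod 2)
x^2: 0 + 1 = 1 (mod 2)
x^3: 1 + 0 = 1 (mod 2)
Result: x + x^2 + x^3

f + g = x + x^2 + x^3


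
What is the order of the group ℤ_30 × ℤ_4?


|A × B| = |A| · |B|
|ℤ_30 × ℤ_4| = 30 × 4 = 120

|ℤ_30 × ℤ_4| = 120


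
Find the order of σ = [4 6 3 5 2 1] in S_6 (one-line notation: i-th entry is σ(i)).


Cycle decomposition: (1 4 5 2 6)
Cycle lengths: 5
Order = lcm(5) = 5

ord(σ) = 5


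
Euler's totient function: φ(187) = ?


Factor n: 187 = 11 × 17
φ(n) = n · ∏(1 - 1/p) over distinct primes p | n
φ(187) = 187 · (1 - 1/11) · (1 - 1/17) = 160

φ(187) = 160


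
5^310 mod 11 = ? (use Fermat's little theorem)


Fermat's little theorem: if p is prime and gcd(a,p)=1, then a^(p-1) ≡ 1 (mod p)
p = 11 is prime, gcd(5,11) = 1
Reduce exponent: 310 mod 10 = 0
So 5^310 ≡ 5^0 (mod 11)
5^0 = 1

5^310 ≡ 1 (mod 11)


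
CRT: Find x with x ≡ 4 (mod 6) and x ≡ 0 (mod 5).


m₁ = 6, m₂ = 5, gcd = 1, so CRT applies. M = m₁·m₂ = 30
Let M₁ = M/m₁ = 5, M₂ = M/m₂ = 6
Find y₁ ≡ M₁⁻¹ (mod m₁): 5⁻¹ ≡ 5 (mod 6)
Find y₂ ≡ M₂⁻¹ (mod m₂): 6⁻¹ ≡ 1 (mod 5)
x = a₁·M₁·y₁ + a₂·M₂·y₂ = 4·5·5 + 0·6·1 = 100
Reduce mod 30: x ≡ 10
Check: 10 mod 6 = 4 ✓, 10 mod 5 = 0 ✓

x ≡ 10 (mod 30)


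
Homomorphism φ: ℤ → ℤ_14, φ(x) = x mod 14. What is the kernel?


Kernel = preimage of identity
ker(φ) = {x ∈ ℤ : x ≡ 0 (mod 14)} = 14ℤ = {0, ±14, ±28, ...}

ker(φ) = 14ℤ


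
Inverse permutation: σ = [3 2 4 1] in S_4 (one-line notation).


To find σ⁻¹, swap domain and range:
σ(1) = 3 → σ⁻¹(3) = 1
σ(2) = 2 → σ⁻¹(2) = 2
σ(3) = 4 → σ⁻¹(4) = 3
σ(4) = 1 → σ⁻¹(1) = 4

σ⁻¹ = [4 2 1 3]


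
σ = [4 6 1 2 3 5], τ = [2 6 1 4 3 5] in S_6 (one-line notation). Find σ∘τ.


σ∘τ: apply τ first, then σ
1 →τ 2 →σ 6
2 →τ 6 →σ 5
3 →τ 1 →σ 4
4 →τ 4 →σ 2
5 →τ 3 →σ 1
6 →τ 5 →σ 3

σ∘τ = [6 5 4 2 1 3]


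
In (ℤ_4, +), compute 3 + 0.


Operation: addition mod 4
3 + 0 = (a + b) mod 4 with a = 3, b = 0

3 + 0 = 3


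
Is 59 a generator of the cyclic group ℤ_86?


g generates ℤ_n iff gcd(g, n) = 1
gcd(59, 86) = 1
Since gcd = 1, 59 is a generator.

Yes, 59 generates ℤ_86


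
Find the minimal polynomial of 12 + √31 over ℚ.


Let α = 12 + √31. Then α - 12 = √31, so (α - 12)² = 31, giving α² - 24α + 113 = 0. Degree 2 and α ∉ ℚ, so this is the minimal polynomial.

Minimal polynomial: x² - 24x + 113


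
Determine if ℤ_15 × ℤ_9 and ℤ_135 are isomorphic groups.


Comparing ℤ_15 × ℤ_9 and ℤ_135:
gcd(15,9) = 3 ≠ 1. Max element order in ℤ_15×ℤ_9 is lcm(15,9) = 45 < 135, so it has no element of order 135

No, ℤ_15 × ℤ_9 ≇ ℤ_135


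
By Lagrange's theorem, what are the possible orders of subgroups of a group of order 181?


Lagrange's theorem: |H| divides |G|
|G| = 181
Divisors of 181: 1, 181

Possible subgroup orders: {1, 181}


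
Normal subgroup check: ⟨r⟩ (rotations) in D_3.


H = ⟨r⟩ (rotations) in D_3
The rotation subgroup ⟨r⟩ has index 2 in D_3, so it is normal

Yes, normal subgroup


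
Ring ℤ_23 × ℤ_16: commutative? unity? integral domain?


Direct product ring; commutative with unity (1,1); but (1,0)·(0,1) = (0,0) gives zero divisors, so not an integral domain
Commutative: Yes
Integral domain: No
Has unity: Yes

ℤ_23 × ℤ_16: Commutative=Yes, Unity=Yes


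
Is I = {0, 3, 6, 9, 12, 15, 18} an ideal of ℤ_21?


Check ideal conditions for I = {0, 3, 6, 9, 12, 15, 18} in ℤ_21:
(1) I is an additive subgroup? Yes
(2) For r ∈ ℤ_21 and a ∈ I: r·a ∈ I? Yes

Yes, I is an ideal of ℤ_21


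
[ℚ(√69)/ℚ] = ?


√69 has minimal polynomial x² - 69 (irreducible over ℚ since 69 is squarefree)

[ℚ(√69)/ℚ] = 2


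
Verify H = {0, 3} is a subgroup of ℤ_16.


Subgroup test for H = {0, 3} in (ℤ_16, +):
(1) 0 ∈ H? Yes
(2) Closure: for all a,b ∈ H, (a+b) mod 16 ∈ H? No  [counterexample: 3 + 3 = 6 ∉ H]
(3) Inverses: for all a ∈ H, -a mod 16 ∈ H? No

No, H is not a subgroup of ℤ_16


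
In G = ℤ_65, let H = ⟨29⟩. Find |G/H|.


|⟨29⟩| = n / gcd(29, 65) = 65 / 1 = 65
H is normal (ℤ_65 is abelian).
|G/H| = |G| / |H| = 65 / 65 = 1

|G/H| = 1


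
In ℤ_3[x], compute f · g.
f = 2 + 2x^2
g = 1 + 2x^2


Expand and collect like terms; reduce coefficients mod 3:
x^0: 2·1 = 2 ≡ 2 (mod 3)
x^1: 2·0 + 0·1 = 0 ≡ 0 (mod 3)
x^2: 2·2 + 0·0 + 2·1 = 6 ≡ 0 (mod 3)
x^3: 0·2 + 2·0 = 0 ≡ 0 (mod 3)
x^4: 2·2 = 4 ≡ 1 (mod 3)
Result: 2 + x^4

f · g = 2 + x^4


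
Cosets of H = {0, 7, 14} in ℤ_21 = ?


H = {0, 7, 14}, |H| = 3
Number of cosets = |G|/|H| = 21/3 = 7
0 + H = {0, 7, 14}
1 + H = {1, 8, 15}
2 + H = {2, 9, 16}
3 + H = {3, 10, 17}
4 + H = {4, 11, 18}
5 + H = {5, 12, 19}
6 + H = {6, 13, 20}

Cosets: 0+H={0,7,14}; 1+H={1,8,15}; 2+H={2,9,16}; 3+H={3,10,17}; 4+H={4,11,18}; 5+H={5,12,19}; 6+H={6,13,20}


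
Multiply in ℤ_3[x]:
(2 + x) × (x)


Expand and collect like terms; reduce coefficients mod 3:
x^0: 2·0 = 0 ≡ 0 (mod 3)
x^1: 2·1 + 1·0 = 2 ≡ 2 (mod 3)
x^2: 1·1 = 1 ≡ 1 (mod 3)
Result: 2x + x^2

f · g = 2x + x^2


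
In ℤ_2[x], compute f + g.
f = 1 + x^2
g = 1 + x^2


Add coefficients mod 2:
x^0: 1 + 1 = 0 (mod 2)
x^1: 0 + 0 = 0 (mod 2)
x^2: 1 + 1 = 0 (mod 2)
Result: 0

f + g = 0


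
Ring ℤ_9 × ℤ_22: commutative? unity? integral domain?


Direct product ring; commutative with unity (1,1); but (1,0)·(0,1) = (0,0) gives zero divisors, so not an integral domain
Commutative: Yes
Integral domain: No
Has unity: Yes

ℤ_9 × ℤ_22: Commutative=Yes, Unity=Yes


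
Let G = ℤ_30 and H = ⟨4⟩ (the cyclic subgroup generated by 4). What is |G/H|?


|⟨4⟩| = n / gcd(4, 30) = 30 / 2 = 15
H is normal (ℤ_30 is abelian).
|G/H| = |G| / |H| = 30 / 15 = 2

|G/H| = 2


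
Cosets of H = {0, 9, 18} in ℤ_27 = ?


H = {0, 9, 18}, |H| = 3
Number of cosets = |G|/|H| = 27/3 = 9
0 + H = {0, 9, 18}
1 + H = {1, 10, 19}
2 + H = {2, 11, 20}
3 + H = {3, 12, 21}
4 + H = {4, 13, 22}
5 + H = {5, 14, 23}
6 + H = {6, 15, 24}
7 + H = {7, 16, 25}
8 + H = {8, 17, 26}

Cosets: 0+H={0,9,18}; 1+H={1,10,19}; 2+H={2,11,20}; 3+H={3,12,21}; 4+H={4,13,22}; 5+H={5,14,23}; 6+H={6,15,24}; 7+H={7,16,25}; 8+H={8,17,26}


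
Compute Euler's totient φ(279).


Factor n: 279 = 3^2 × 31
φ(n) = n · ∏(1 - 1/p) over distinct primes p | n
φ(279) = 279 · (1 - 1/3) · (1 - 1/31) = 180

φ(279) = 180


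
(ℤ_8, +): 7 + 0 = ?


Operation: addition mod 8
7 + 0 = (a + b) mod 8 with a = 7, b = 0

7 + 0 = 7


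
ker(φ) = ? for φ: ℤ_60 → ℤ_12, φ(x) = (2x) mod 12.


Kernel = preimage of identity
ker(φ) = {x ∈ ℤ_60 : 2x ≡ 0 (mod 12)}. Since 12 | 60, φ is well-defined. The kernel is the cyclic subgroup ⟨6⟩ of ℤ_60 (order 10), i.e. {0, 6, 12, 18, 24, 30, 36, 42, 48, 54}

ker(φ) = {0, 6, 12, 18, 24, 30, 36, 42, 48, 54}


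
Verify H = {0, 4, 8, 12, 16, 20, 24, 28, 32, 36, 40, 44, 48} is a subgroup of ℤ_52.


Subgroup test for H = {0, 4, 8, 12, 16, 20, 24, 28, 32, 36, 40, 44, 48} in (ℤ_52, +):
(1) 0 ∈ H? Yes
(2) Closure: for all a,b ∈ H, (a+b) mod 52 ∈ H? Yes
(3) Inverses: for all a ∈ H, -a mod 52 ∈ H? Yes

Yes, H is a subgroup of ℤ_52


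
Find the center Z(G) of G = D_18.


Z(G) = {g ∈ G | gx = xg for all x ∈ G}
For even n, Z(D_n) = {e, r^(n/2)}: the 180° rotation r^9 commutes with every reflection and rotation

Z(D_18) = {e, r^9}


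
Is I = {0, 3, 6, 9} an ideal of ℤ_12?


Check ideal conditions for I = {0, 3, 6, 9} in ℤ_12:
(1) I is an additive subgroup? Yes
(2) For r ∈ ℤ_12 and a ∈ I: r·a ∈ I? Yes

Yes, I is an ideal of ℤ_12


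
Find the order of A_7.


|A_n| = n!/2 (even permutations)
|A_7| = 7!/2 = 5040/2 = 2520

|A_7| = 2520


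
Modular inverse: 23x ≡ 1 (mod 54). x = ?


Use the extended Euclidean algorithm to write 1 = 23·s + 54·t; then s mod 54 is the inverse.
Euclidean algorithm:
  23 = 0·54 + 23
  54 = 2·23 + 8
  23 = 2·8 + 7
  8 = 1·7 + 1
  7 = 7·1 + 0
gcd(23,54) = 1
Back-substitution gives: 23·(-7) + 54·(3) = 1
So 23⁻¹ ≡ -7 ≡ 47 (mod 54)
Check: 23 × 47 = 1081 ≡ 1 (mod 54) ✓

23⁻¹ ≡ 47 (mod 54)


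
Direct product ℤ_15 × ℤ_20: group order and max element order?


|ℤ_15 × ℤ_20| = 15 × 20 = 300
Max element order = lcm(15,20) = 60
Cyclic? No (gcd=5)

|ℤ_15×ℤ_20| = 300, max element order = 60


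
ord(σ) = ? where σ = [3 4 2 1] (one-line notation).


Cycle decomposition: (1 3 2 4)
Cycle lengths: 4
Order = lcm(4) = 4

ord(σ) = 4


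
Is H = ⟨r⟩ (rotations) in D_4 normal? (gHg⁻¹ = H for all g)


H = ⟨r⟩ (rotations) in D_4
The rotation subgroup ⟨r⟩ has index 2 in D_4, so it is normal

Yes, normal subgroup


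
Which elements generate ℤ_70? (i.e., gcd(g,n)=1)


g generates ℤ_n iff gcd(g,n) = 1
Prime factors of 70: 2, 5, 7
Generators are g ∈ {1,...,69} not divisible by any of these primes.
Generators: {1, 3, 9, 11, 13, 17, 19, 23, 27, 29, 31, 33, 37, 39, 41, 43, 47, 51, 53, 57, 59, 61, 67, 69}
Number of generators = φ(70) = 24

Generators of ℤ_70 = {1, 3, 9, 11, 13, 17, 19, 23, 27, 29, 31, 33, 37, 39, 41, 43, 47, 51, 53, 57, 59, 61, 67, 69}


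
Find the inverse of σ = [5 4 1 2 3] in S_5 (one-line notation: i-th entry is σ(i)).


To find σ⁻¹, swap domain and range:
σ(1) = 5 → σ⁻¹(5) = 1
σ(2) = 4 → σ⁻¹(4) = 2
σ(3) = 1 → σ⁻¹(1) = 3
σ(4) = 2 → σ⁻¹(2) = 4
σ(5) = 3 → σ⁻¹(3) = 5

σ⁻¹ = [3 4 5 2 1]


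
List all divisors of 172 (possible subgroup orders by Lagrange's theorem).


Lagrange's theorem: |H| divides |G|
|G| = 172
Divisors of 172: 1, 2, 4, 43, 86, 172

Possible subgroup orders: {1, 2, 4, 43, 86, 172}


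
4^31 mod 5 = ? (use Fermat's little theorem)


Fermat's little theorem: if p is prime and gcd(a,p)=1, then a^(p-1) ≡ 1 (mod p)
p = 5 is prime, gcd(4,5) = 1
Reduce exponent: 31 mod 4 = 3
So 4^31 ≡ 4^3 (mod 5)
4^3 mod 5 = 4

4^31 ≡ 4 (mod 5)


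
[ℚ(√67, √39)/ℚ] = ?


[ℚ(√67,√39):ℚ] = [ℚ(√67,√39):ℚ(√67)]·[ℚ(√67):ℚ] = 2·2 = 4

[ℚ(√67, √39)/ℚ] = 4


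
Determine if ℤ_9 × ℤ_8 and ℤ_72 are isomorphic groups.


Comparing ℤ_9 × ℤ_8 and ℤ_72:
gcd(9,8) = 1, so ℤ_9 × ℤ_8 ≅ ℤ_72 (CRT)

Yes, ℤ_9 × ℤ_8 ≅ ℤ_72


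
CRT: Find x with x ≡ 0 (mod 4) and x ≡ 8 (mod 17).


m₁ = 4, m₂ = 17, gcd = 1, so CRT applies. M = m₁·m₂ = 68
Let M₁ = M/m₁ = 17, M₂ = M/m₂ = 4
Find y₁ ≡ M₁⁻¹ (mod m₁): 17⁻¹ ≡ 1 (mod 4)
Find y₂ ≡ M₂⁻¹ (mod m₂): 4⁻¹ ≡ 13 (mod 17)
x = a₁·M₁·y₁ + a₂·M₂·y₂ = 0·17·1 + 8·4·13 = 416
Reduce mod 68: x ≡ 8
Check: 8 mod 4 = 0 ✓, 8 mod 17 = 8 ✓

x ≡ 8 (mod 68)


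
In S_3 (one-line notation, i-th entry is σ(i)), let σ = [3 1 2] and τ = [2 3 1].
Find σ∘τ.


σ∘τ: apply τ first, then σ
1 →τ 2 →σ 1
2 →τ 3 →σ 2
3 →τ 1 →σ 3

σ∘τ = [1 2 3]


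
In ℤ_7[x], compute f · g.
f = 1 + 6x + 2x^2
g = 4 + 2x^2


Expand and collect like terms; reduce coefficients mod 7:
x^0: 1·4 = 4 ≡ 4 (mod 7)
x^1: 1·0 + 6·4 = 24 ≡ 3 (mod 7)
x^2: 1·2 + 6·0 + 2·4 = 10 ≡ 3 (mod 7)
x^3: 6·2 + 2·0 = 12 ≡ 5 (mod 7)
x^4: 2·2 = 4 ≡ 4 (mod 7)
Result: 4 + 3x + 3x^2 + 5x^3 + 4x^4

f · g = 4 + 3x + 3x^2 + 5x^3 + 4x^4


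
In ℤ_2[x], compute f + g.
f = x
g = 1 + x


Add coefficients mod 2:
x^0: 0 + 1 = 1 (mod 2)
x^1: 1 + 1 = 0 (mod 2)
Result: 1

f + g = 1


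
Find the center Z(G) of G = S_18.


Z(G) = {g ∈ G | gx = xg for all x ∈ G}
S_n is non-abelian for n ≥ 3; Z(S_18) is trivial

Z(S_18) = {e}


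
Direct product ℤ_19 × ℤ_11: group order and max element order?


|ℤ_19 × ℤ_11| = 19 × 11 = 209
Max element order = lcm(19,11) = 209
Cyclic? Yes (gcd=1)

|ℤ_19×ℤ_11| = 209, max element order = 209


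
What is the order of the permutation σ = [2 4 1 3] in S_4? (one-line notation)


Cycle decomposition: (1 2 4 3)
Cycle lengths: 4
Order = lcm(4) = 4

ord(σ) = 4


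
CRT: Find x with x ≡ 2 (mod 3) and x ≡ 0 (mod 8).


m₁ = 3, m₂ = 8, gcd = 1, so CRT applies. M = m₁·m₂ = 24
Let M₁ = M/m₁ = 8, M₂ = M/m₂ = 3
Find y₁ ≡ M₁⁻¹ (mod m₁): 8⁻¹ ≡ 2 (mod 3)
Find y₂ ≡ M₂⁻¹ (mod m₂): 3⁻¹ ≡ 3 (mod 8)
x = a₁·M₁·y₁ + a₂·M₂·y₂ = 2·8·2 + 0·3·3 = 32
Reduce mod 24: x ≡ 8
Check: 8 mod 3 = 2 ✓, 8 mod 8 = 0 ✓

x ≡ 8 (mod 24)


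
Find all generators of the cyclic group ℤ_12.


g generates ℤ_n iff gcd(g,n) = 1
Checking each g ∈ {1,...,11}:
gcd(1,12) = 1
gcd(2,12) = 2
gcd(3,12) = 3
gcd(4,12) = 4
gcd(5,12) = 1
gcd(6,12) = 6
gcd(7,12) = 1
gcd(8,12) = 4
gcd(9,12) = 3
gcd(10,12) = 2
gcd(11,12) = 1
Generators: {1, 5, 7, 11}
Number of generators = φ(12) = 4

Generators of ℤ_12 = {1, 5, 7, 11}


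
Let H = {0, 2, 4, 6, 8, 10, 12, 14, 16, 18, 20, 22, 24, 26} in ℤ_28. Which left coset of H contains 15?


15 + H = {15 + h (mod 28) : h ∈ H}
15+0=15, 15+2=17, 15+4=19, 15+6=21, 15+8=23, 15+10=25, 15+12=27, 15+14=1, 15+16=3, 15+18=5, 15+20=7, 15+22=9, 15+24=11, 15+26=13
15 + H = {1, 3, 5, 7, 9, 11, 13, 15, 17, 19, 21, 23, 25, 27} = 1 + H

15 + H = {1, 3, 5, 7, 9, 11, 13, 15, 17, 19, 21, 23, 25, 27}


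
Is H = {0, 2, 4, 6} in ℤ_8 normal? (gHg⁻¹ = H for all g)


H = {0, 2, 4, 6} in ℤ_8
ℤ_8 is abelian; every subgroup of an abelian group is normal

Yes, normal subgroup


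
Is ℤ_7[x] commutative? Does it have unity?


ℤ_7 is a field (n prime), so ℤ_7[x] is a commutative integral domain with unity
Commutative: Yes
Integral domain: Yes
Has unity: Yes

ℤ_7[x]: Commutative=Yes, Unity=Yes


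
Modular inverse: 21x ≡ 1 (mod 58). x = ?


Use the extended Euclidean algorithm to write 1 = 21·s + 58·t; then s mod 58 is the inverse.
Euclidean algorithm:
  21 = 0·58 + 21
  58 = 2·21 + 16
  21 = 1·16 + 5
  16 = 3·5 + 1
  5 = 5·1 + 0
gcd(21,58) = 1
Back-substitution gives: 21·(-11) + 58·(4) = 1
So 21⁻¹ ≡ -11 ≡ 47 (mod 58)
Check: 21 × 47 = 987 ≡ 1 (mod 58) ✓

21⁻¹ ≡ 47 (mod 58)


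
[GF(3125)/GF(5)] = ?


GF(3125) = GF(5^5), so the extension degree is 5

[GF(3125)/GF(5)] = 5


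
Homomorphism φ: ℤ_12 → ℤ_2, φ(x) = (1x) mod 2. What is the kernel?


Kernel = preimage of identity
ker(φ) = {x ∈ ℤ_12 : 1x ≡ 0 (mod 2)}. Since 2 | 12, φ is well-defined. The kernel is the cyclic subgroup ⟨2⟩ of ℤ_12 (order 6), i.e. {0, 2, 4, 6, 8, 10}

ker(φ) = {0, 2, 4, 6, 8, 10}


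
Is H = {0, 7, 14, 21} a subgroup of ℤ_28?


Subgroup test for H = {0, 7, 14, 21} in (ℤ_28, +):
(1) 0 ∈ H? Yes
(2) Closure: for all a,b ∈ H, (a+b) mod 28 ∈ H? Yes
(3) Inverses: for all a ∈ H, -a mod 28 ∈ H? Yes

Yes, H is a subgroup of ℤ_28


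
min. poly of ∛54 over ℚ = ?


∛54 satisfies x³ - 54 = 0, irreducible over ℚ (no rational root; 54 is not a perfect cube)

Minimal polynomial: x³ - 54


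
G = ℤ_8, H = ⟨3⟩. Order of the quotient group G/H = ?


|⟨3⟩| = n / gcd(3, 8) = 8 / 1 = 8
H is normal (ℤ_8 is abelian).
|G/H| = |G| / |H| = 8 / 8 = 1

|G/H| = 1


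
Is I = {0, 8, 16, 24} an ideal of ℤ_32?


Check ideal conditions for I = {0, 8, 16, 24} in ℤ_32:
(1) I is an additive subgroup? Yes
(2) For r ∈ ℤ_32 and a ∈ I: r·a ∈ I? Yes

Yes, I is an ideal of ℤ_32


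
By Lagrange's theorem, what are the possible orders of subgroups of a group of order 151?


Lagrange's theorem: |H| divides |G|
|G| = 151
Divisors of 151: 1, 151

Possible subgroup orders: {1, 151}


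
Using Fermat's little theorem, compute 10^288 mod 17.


Fermat's little theorem: if p is prime and gcd(a,p)=1, then a^(p-1) ≡ 1 (mod p)
p = 17 is prime, gcd(10,17) = 1
Reduce exponent: 288 mod 16 = 0
So 10^288 ≡ 10^0 (mod 17)
10^0 = 1

10^288 ≡ 1 (mod 17)


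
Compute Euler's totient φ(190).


Factor n: 190 = 2 × 5 × 19
φ(n) = n · ∏(1 - 1/p) over distinct primes p | n
φ(190) = 190 · (1 - 1/2) · (1 - 1/5) · (1 - 1/19) = 72

φ(190) = 72


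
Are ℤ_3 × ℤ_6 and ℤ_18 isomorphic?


Comparing ℤ_3 × ℤ_6 and ℤ_18:
gcd(3,6) = 3 ≠ 1. Max element order in ℤ_3×ℤ_6 is lcm(3,6) = 6 < 18, so it has no element of order 18

No, ℤ_3 × ℤ_6 ≇ ℤ_18


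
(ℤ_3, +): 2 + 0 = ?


Operation: addition mod 3
2 + 0 = (a + b) mod 3 with a = 2, b = 0

2 + 0 = 2


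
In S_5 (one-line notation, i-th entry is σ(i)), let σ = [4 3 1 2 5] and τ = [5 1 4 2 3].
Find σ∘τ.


σ∘τ: apply τ first, then σ
1 →τ 5 →σ 5
2 →τ 1 →σ 4
3 →τ 4 →σ 2
4 →τ 2 →σ 3
5 →τ 3 →σ 1

σ∘τ = [5 4 2 3 1]


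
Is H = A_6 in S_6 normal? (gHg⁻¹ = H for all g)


H = A_6 in S_6
A_6 has index 2 in S_6, and every subgroup of index 2 is normal

Yes, normal subgroup


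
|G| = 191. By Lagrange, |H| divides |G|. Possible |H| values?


Lagrange's theorem: |H| divides |G|
|G| = 191
Divisors of 191: 1, 191

Possible subgroup orders: {1, 191}


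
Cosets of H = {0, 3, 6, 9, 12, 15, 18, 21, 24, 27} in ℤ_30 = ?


H = {0, 3, 6, 9, 12, 15, 18, 21, 24, 27}, |H| = 10
Number of cosets = |G|/|H| = 30/10 = 3
0 + H = {0, 3, 6, 9, 12, 15, 18, 21, 24, 27}
1 + H = {1, 4, 7, 10, 13, 16, 19, 22, 25, 28}
2 + H = {2, 5, 8, 11, 14, 17, 20, 23, 26, 29}

Cosets: 0+H={0,3,6,9,12,15,18,21,24,27}; 1+H={1,4,7,10,13,16,19,22,25,28}; 2+H={2,5,8,11,14,17,20,23,26,29}


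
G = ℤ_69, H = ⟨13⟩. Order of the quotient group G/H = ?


|⟨13⟩| = n / gcd(13, 69) = 69 / 1 = 69
H is normal (ℤ_69 is abelian).
|G/H| = |G| / |H| = 69 / 69 = 1

|G/H| = 1


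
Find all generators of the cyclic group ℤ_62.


g generates ℤ_n iff gcd(g,n) = 1
Prime factors of 62: 2, 31
Generators are g ∈ {1,...,61} not divisible by any of these primes.
Generators: {1, 3, 5, 7, 9, 11, 13, 15, 17, 19, 21, 23, 25, 27, 29, 33, 35, 37, 39, 41, 43, 45, 47, 49, 51, 53, 55, 57, 59, 61}
Number of generators = φ(62) = 30

Generators of ℤ_62 = {1, 3, 5, 7, 9, 11, 13, 15, 17, 19, 21, 23, 25, 27, 29, 33, 35, 37, 39, 41, 43, 45, 47, 49, 51, 53, 55, 57, 59, 61}


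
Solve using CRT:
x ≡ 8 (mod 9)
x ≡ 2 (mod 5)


m₁ = 9, m₂ = 5, gcd = 1, so CRT applies. M = m₁·m₂ = 45
Let M₁ = M/m₁ = 5, M₂ = M/m₂ = 9
Find y₁ ≡ M₁⁻¹ (mod m₁): 5⁻¹ ≡ 2 (mod 9)
Find y₂ ≡ M₂⁻¹ (mod m₂): 9⁻¹ ≡ 4 (mod 5)
x = a₁·M₁·y₁ + a₂·M₂·y₂ = 8·5·2 + 2·9·4 = 152
Reduce mod 45: x ≡ 17
Check: 17 mod 9 = 8 ✓, 17 mod 5 = 2 ✓

x ≡ 17 (mod 45)


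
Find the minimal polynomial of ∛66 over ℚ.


∛66 satisfies x³ - 66 = 0, irreducible over ℚ (no rational root; 66 is not a perfect cube)

Minimal polynomial: x³ - 66


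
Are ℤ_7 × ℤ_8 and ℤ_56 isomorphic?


Comparing ℤ_7 × ℤ_8 and ℤ_56:
gcd(7,8) = 1, so ℤ_7 × ℤ_8 ≅ ℤ_56 (CRT)

Yes, ℤ_7 × ℤ_8 ≅ ℤ_56


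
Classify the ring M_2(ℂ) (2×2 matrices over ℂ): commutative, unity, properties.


Matrix multiplication is non-commutative for n ≥ 2; the identity matrix I is the unity; singular matrices give zero divisors, so not an integral domain
Commutative: No
Integral domain: No
Has unity: Yes

M_2(ℂ) (2×2 matrices over ℂ): Commutative=No, Unity=Yes


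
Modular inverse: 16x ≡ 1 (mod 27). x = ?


Use the extended Euclidean algorithm to write 1 = 16·s + 27·t; then s mod 27 is the inverse.
Euclidean algorithm:
  16 = 0·27 + 16
  27 = 1·16 + 11
  16 = 1·11 + 5
  11 = 2·5 + 1
  5 = 5·1 + 0
gcd(16,27) = 1
Back-substitution gives: 16·(-5) + 27·(3) = 1
So 16⁻¹ ≡ -5 ≡ 22 (mod 27)
Check: 16 × 22 = 352 ≡ 1 (mod 27) ✓

16⁻¹ ≡ 22 (mod 27)


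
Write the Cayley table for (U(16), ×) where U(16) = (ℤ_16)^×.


Elements: {1, 3, 5, 7, 9, 11, 13, 15}
Operation: multiplication mod 16
Entry (a, b) = (a × b) mod 16

Cayley table:
   |  1 |  3 |  5 |  7 |  9 | 11 | 13 | 15
 1 |  1 |  3 |  5 |  7 |  9 | 11 | 13 | 15
 3 |  3 |  9 | 15 |  5 | 11 |  1 |  7 | 13
 5 |  5 | 15 |  9 |  3 | 13 |  7 |  1 | 11
 7 |  7 |  5 |  3 |  1 | 15 | 13 | 11 |  9
 9 |  9 | 11 | 13 | 15 |  1 |  3 |  5 |  7
11 | 11 |  1 |  7 | 13 |  3 |  9 | 15 |  5
13 | 13 |  7 |  1 | 11 |  5 | 15 |  9 |  3
15 | 15 | 13 | 11 |  9 |  7 |  5 |  3 |  1


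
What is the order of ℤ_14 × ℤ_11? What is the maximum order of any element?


|ℤ_14 × ℤ_11| = 14 × 11 = 154
Max element order = lcm(14,11) = 154
Cyclic? Yes (gcd=1)

|ℤ_14×ℤ_11| = 154, max element order = 154


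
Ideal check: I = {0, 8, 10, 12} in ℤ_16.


Check ideal conditions for I = {0, 8, 10, 12} in ℤ_16:
(1) I is an additive subgroup? No
(2) For r ∈ ℤ_16 and a ∈ I: r·a ∈ I? No  [counterexample: r=2, a=10, r·a mod 16 = 4 ∉ I]

No, I is not an ideal of ℤ_16


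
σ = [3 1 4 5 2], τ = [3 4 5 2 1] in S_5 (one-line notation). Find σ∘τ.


σ∘τ: apply τ first, then σ
1 →τ 3 →σ 4
2 →τ 4 →σ 5
3 →τ 5 →σ 2
4 →τ 2 →σ 1
5 →τ 1 →σ 3

σ∘τ = [4 5 2 1 3]


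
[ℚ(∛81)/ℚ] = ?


∛81 has minimal polynomial x³ - 81 (irreducible over ℚ since 81 is not a perfect cube)

[ℚ(∛81)/ℚ] = 3


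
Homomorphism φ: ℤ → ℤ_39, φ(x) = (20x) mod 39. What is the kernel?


Kernel = preimage of identity
ker(φ) = {x ∈ ℤ : 20x ≡ 0 (mod 39)}. gcd(20,39) = 1, so 20x ≡ 0 (mod 39) ⟺ x ≡ 0 (mod 39/1 = 39). Hence ker(φ) = 39ℤ

ker(φ) = 39ℤ


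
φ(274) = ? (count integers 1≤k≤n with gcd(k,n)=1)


Factor n: 274 = 2 × 137
φ(n) = n · ∏(1 - 1/p) over distinct primes p | n
φ(274) = 274 · (1 - 1/2) · (1 - 1/137) = 136

φ(274) = 136


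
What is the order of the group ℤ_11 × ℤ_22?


|A × B| = |A| · |B|
|ℤ_11 × ℤ_22| = 11 × 22 = 242

|ℤ_11 × ℤ_22| = 242


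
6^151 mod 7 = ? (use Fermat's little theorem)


Fermat's little theorem: if p is prime and gcd(a,p)=1, then a^(p-1) ≡ 1 (mod p)
p = 7 is prime, gcd(6,7) = 1
Reduce exponent: 151 mod 6 = 1
So 6^151 ≡ 6^1 (mod 7)
6^1 mod 7 = 6

6^151 ≡ 6 (mod 7)


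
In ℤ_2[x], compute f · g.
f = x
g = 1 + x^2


Expand and collect like terms; reduce coefficients mod 2:
x^0: 0·1 = 0 ≡ 0 (mod 2)
x^1: 0·0 + 1·1 = 1 ≡ 1 (mod 2)
x^2: 0·1 + 1·0 = 0 ≡ 0 (mod 2)
x^3: 1·1 = 1 ≡ 1 (mod 2)
Result: x + x^3

f · g = x + x^3


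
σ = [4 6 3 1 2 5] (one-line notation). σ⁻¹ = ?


To find σ⁻¹, swap domain and range:
σ(1) = 4 → σ⁻¹(4) = 1
σ(2) = 6 → σ⁻¹(6) = 2
σ(3) = 3 → σ⁻¹(3) = 3
σ(4) = 1 → σ⁻¹(1) = 4
σ(5) = 2 → σ⁻¹(2) = 5
σ(6) = 5 → σ⁻¹(5) = 6

σ⁻¹ = [4 5 3 1 6 2]
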